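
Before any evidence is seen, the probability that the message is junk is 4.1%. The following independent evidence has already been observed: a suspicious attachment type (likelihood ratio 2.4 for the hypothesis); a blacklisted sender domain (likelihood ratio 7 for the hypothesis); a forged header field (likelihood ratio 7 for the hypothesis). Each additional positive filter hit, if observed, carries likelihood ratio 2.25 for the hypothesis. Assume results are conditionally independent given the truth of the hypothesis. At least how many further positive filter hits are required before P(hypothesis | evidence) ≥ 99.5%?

5

Prior odds = 0.041/0.959 = 41/959.
Combined Bayes factor of the evidence already in hand = 2.4 × 7 × 7 = 117.6.
Odds after that evidence = (41/959) × 117.6 = 3444/685.
Target odds = 0.995/0.005 = 199.
Need 2.25ⁿ ≥ 199 ÷ (3444/685) = 136315/3444.
2.25⁴ = 25.62890625 falls short of 136315/3444 but 2.25⁵ = 59049/1024 reaches it, so n = 5.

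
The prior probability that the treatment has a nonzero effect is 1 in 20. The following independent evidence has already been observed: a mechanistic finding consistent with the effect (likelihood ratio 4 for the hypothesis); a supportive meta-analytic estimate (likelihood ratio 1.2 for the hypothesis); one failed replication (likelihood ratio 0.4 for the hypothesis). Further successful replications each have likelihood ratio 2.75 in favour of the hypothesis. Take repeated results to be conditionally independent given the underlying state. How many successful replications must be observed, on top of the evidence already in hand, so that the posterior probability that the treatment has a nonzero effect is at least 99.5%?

Prior odds = 0.05/0.95 = 1/19.
Combined Bayes factor of the evidence already in hand = 4 × 1.2 × 0.4 = 1.92.
Odds after that evidence = (1/19) × 1.92 = 48/475.
Target odds = 0.995/0.005 = 199.
Need 2.75ⁿ ≥ 199 ÷ (48/475) = 94525/48.
2.75⁷ = 19487171/16384 falls short of 94525/48 but 2.75⁸ = 214358881/65536 reaches it, so n = 8.

8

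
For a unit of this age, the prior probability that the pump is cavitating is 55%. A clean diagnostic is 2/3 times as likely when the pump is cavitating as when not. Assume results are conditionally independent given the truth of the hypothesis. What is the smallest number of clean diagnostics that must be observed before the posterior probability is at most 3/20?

Prior odds = 0.55/0.45 = 11/9.
Likelihood ratio per clean diagnostic = 2/3.
Target posterior odds = 0.15/0.85 = 3/17.
Need (11/9) × (2/3)ⁿ ≤ 3/17, i.e. (2/3)ⁿ ≤ 27/187.
(2/3)⁴ = 16/81 is still above 27/187 but (2/3)⁵ = 32/243 is at or below it, so n = 5.

5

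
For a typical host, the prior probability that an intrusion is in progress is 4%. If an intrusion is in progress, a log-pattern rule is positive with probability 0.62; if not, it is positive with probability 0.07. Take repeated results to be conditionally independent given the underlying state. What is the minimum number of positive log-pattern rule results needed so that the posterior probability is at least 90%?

Prior odds = 0.04/0.96 = 1/24.
Likelihood ratio of a positive = 0.62/0.07 = 62/7.
Target posterior odds = 0.9/0.1 = 9.
Require (62/7)ⁿ ≥ 9 ÷ (1/24) = 216.
(62/7)² = 3844/49 falls short of 216 but (62/7)³ = 238328/343 reaches it, so n = 3.

3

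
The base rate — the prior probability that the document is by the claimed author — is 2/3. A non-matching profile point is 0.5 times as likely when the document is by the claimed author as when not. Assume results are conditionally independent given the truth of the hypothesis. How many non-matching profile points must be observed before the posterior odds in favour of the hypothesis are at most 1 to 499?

10

Prior odds = (2/3)/(1/3) = 2.
Likelihood ratio per non-matching profile point = 0.5.
Target odds = 1/499.
Require 0.5ⁿ ≤ 1/499 ÷ 2 = 1/998.
0.5⁹ = 0.001953125 is still above 1/998 but 0.5¹⁰ = 1/1024 is at or below it, so n = 10.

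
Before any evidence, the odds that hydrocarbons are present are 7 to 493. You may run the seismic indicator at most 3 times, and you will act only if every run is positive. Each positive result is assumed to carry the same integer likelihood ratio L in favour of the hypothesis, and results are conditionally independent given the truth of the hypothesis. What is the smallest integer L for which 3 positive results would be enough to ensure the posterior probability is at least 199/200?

Prior odds = 7/493.
Target odds = 0.995/0.005 = 199.
Need L³ ≥ 199 ÷ (7/493) = 98107/7.
24³ = 13824 < 98107/7 ≤ 15625 = 25³, so L = 25.

25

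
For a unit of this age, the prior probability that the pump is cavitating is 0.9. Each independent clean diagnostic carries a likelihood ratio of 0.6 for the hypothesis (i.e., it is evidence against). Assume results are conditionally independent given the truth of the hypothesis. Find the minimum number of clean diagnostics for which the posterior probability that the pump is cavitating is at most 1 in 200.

15

Prior odds = 0.9/0.1 = 9.
Likelihood ratio per clean diagnostic = 0.6.
Target odds: 0.005 ÷ 0.995 = 1/199.
Need 9 × 0.6ⁿ ≤ 1/199, i.e. 0.6ⁿ ≤ 1/1791.
0.6¹⁴ ≈0.000783642 is still above 1/1791 but 0.6¹⁵ ≈0.000470185 is at or below it, so n = 15.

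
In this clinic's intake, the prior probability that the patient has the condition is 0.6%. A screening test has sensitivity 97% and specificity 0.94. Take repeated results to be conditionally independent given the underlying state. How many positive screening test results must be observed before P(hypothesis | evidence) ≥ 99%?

4

Prior odds = 0.006/0.994 = 3/497.
False-positive rate = 1 − 0.94 = 0.06; likelihood ratio of a positive = 0.97/0.06 = 97/6.
Target odds: 0.99 ÷ 0.01 = 99.
Require (97/6)ⁿ ≥ 99 ÷ (3/497) = 16401.
(97/6)³ = 912673/216 falls short of 16401 but (97/6)⁴ = 88529281/1296 reaches it, so n = 4.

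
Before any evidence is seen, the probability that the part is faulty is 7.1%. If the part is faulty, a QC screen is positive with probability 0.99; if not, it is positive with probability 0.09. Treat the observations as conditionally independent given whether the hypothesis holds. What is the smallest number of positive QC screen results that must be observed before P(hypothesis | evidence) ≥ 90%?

2

Prior odds: 0.071 ÷ 0.929 = 71/929.
Likelihood ratio of a positive = 0.99/0.09 = 11.
Target posterior odds = 0.9/0.1 = 9.
Require 11ⁿ ≥ 9 ÷ (71/929) = 8361/71.
11¹ = 11 falls short of 8361/71 but 11² = 121 reaches it, so n = 2.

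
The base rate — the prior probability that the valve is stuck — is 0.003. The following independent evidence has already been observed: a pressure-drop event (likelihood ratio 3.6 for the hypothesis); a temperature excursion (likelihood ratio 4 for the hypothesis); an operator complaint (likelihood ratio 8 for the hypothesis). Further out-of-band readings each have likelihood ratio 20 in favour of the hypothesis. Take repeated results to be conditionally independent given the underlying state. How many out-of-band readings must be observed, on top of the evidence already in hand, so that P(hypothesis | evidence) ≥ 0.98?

Prior odds = 0.003/0.997 = 3/997.
Combined Bayes factor of the evidence already in hand = 3.6 × 4 × 8 = 115.2.
Odds after that evidence = (3/997) × 115.2 = 1728/4985.
Target odds = 0.98/0.02 = 49.
Need 20ⁿ ≥ 49 ÷ (1728/4985) = 244265/1728.
20¹ = 20 falls short of 244265/1728 but 20² = 400 reaches it, so n = 2.

2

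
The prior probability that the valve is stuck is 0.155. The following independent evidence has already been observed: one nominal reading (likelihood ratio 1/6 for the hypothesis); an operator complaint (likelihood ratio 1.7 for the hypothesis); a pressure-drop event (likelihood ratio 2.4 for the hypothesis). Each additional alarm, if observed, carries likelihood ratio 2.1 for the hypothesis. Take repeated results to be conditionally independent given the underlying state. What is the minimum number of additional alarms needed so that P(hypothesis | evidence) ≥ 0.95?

Prior odds = 0.155/0.845 = 31/169.
Combined Bayes factor of the evidence already in hand = (1/6) × 1.7 × 2.4 = 0.68.
Odds after that evidence = (31/169) × 0.68 = 527/4225.
Target odds = 0.95/0.05 = 19.
Need 2.1ⁿ ≥ 19 ÷ (527/4225) = 80275/527.
2.1⁶ = 85766121/1000000 falls short of 80275/527 but 2.1⁷ ≈180.109 reaches it, so n = 7.

7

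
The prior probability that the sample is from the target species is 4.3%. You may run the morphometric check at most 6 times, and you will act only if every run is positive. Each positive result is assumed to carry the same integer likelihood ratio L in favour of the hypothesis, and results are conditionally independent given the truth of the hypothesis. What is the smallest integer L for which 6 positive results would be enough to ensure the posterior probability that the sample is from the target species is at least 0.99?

4

Prior odds = 0.043/0.957 = 43/957.
Target odds = 0.99/0.01 = 99.
Need L⁶ ≥ 99 ÷ (43/957) = 94743/43.
3⁶ = 729 < 94743/43 ≤ 4096 = 4⁶, so L = 4.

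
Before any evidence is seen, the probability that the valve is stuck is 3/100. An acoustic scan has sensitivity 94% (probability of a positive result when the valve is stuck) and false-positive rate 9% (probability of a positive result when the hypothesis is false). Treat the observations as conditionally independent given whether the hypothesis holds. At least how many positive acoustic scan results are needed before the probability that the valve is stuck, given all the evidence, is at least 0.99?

4

Prior odds = 0.03/0.97 = 3/97.
Likelihood ratio of a positive result = 0.94/0.09 = 94/9.
Target odds: 0.99 ÷ 0.01 = 99.
Need (3/97) × (94/9)ⁿ ≥ 99, i.e. (94/9)ⁿ ≥ 3201.
(94/9)³ = 830584/729 falls short of 3201 but (94/9)⁴ = 78074896/6561 reaches it, so n = 4.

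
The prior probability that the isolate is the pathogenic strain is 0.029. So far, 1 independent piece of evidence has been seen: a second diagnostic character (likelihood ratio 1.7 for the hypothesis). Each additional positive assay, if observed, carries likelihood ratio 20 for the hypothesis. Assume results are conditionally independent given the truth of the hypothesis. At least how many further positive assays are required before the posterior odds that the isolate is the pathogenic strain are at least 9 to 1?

Prior odds = 0.029/0.971 = 29/971.
Bayes factor of the evidence already in hand = 1.7.
Odds after that evidence = (29/971) × 1.7 = 493/9710.
Target odds = 9.
Need 20ⁿ ≥ 9 ÷ (493/9710) = 87390/493.
20¹ = 20 falls short of 87390/493 but 20² = 400 reaches it, so n = 2.

2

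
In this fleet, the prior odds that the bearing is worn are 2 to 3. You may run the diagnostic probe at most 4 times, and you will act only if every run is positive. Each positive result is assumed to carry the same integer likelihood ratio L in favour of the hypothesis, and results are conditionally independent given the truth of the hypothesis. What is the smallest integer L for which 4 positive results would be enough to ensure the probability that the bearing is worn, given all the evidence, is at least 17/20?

Prior odds = 2/3.
Target odds = 0.85/0.15 = 17/3.
Need L⁴ ≥ 17/3 ÷ (2/3) = 8.5.
1⁴ = 1 < 8.5 ≤ 16 = 2⁴, so L = 2.

2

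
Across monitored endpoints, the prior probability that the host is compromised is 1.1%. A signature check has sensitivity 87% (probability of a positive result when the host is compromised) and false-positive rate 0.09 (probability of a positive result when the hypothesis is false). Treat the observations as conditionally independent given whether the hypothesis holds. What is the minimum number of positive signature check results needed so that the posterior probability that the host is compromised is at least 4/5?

3

Prior odds: 0.011 ÷ 0.989 = 11/989.
Likelihood ratio of a positive result = 0.87/0.09 = 29/3.
Target posterior odds = 0.8/0.2 = 4.
Require (29/3)ⁿ ≥ 4 ÷ (11/989) = 3956/11.
(29/3)² = 841/9 falls short of 3956/11 but (29/3)³ = 24389/27 reaches it, so n = 3.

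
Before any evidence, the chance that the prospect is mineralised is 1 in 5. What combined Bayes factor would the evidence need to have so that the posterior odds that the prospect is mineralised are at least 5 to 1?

Prior odds = 0.2/0.8 = 0.25.
Target odds = 5.
Required Bayes factor = 5 ÷ 0.25 = 20.

20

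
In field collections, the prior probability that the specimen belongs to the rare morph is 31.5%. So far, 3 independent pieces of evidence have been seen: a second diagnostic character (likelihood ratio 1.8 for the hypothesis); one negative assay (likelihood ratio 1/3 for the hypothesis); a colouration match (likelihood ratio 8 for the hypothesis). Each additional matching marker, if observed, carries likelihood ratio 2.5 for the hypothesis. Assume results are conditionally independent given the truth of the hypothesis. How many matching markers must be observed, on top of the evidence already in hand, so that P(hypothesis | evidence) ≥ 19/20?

Prior odds = 0.315/0.685 = 63/137.
Combined Bayes factor of the evidence already in hand = 1.8 × (1/3) × 8 = 4.8.
Odds after that evidence = (63/137) × 4.8 = 1512/685.
Target odds = 0.95/0.05 = 19.
Need 2.5ⁿ ≥ 19 ÷ (1512/685) = 13015/1512.
2.5² = 6.25 falls short of 13015/1512 but 2.5³ = 15.625 reaches it, so n = 3.

3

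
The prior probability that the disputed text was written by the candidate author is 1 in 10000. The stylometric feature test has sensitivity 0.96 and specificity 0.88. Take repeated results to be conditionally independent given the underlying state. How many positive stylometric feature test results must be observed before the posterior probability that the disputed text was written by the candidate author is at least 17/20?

Prior odds = 0.0001/0.9999 = 1/9999.
False-positive rate = 1 − 0.88 = 0.12; likelihood ratio of a positive = 0.96/0.12 = 8.
Target posterior odds = 0.85/0.15 = 17/3.
Require 8ⁿ ≥ 17/3 ÷ (1/9999) = 56661.
8⁵ = 32768 falls short of 56661 but 8⁶ = 262144 reaches it, so n = 6.

6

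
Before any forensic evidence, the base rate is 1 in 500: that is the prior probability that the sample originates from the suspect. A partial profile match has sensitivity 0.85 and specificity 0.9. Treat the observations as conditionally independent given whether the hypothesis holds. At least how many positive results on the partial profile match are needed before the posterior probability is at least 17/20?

4

Prior odds = 0.002/0.998 = 1/499.
False-positive rate = 1 − 0.9 = 0.1; likelihood ratio of a positive = 0.85/0.1 = 8.5.
Target odds: 0.85 ÷ 0.15 = 17/3.
Require 8.5ⁿ ≥ 17/3 ÷ (1/499) = 8483/3.
8.5³ = 614.125 falls short of 8483/3 but 8.5⁴ = 5220.0625 reaches it, so n = 4.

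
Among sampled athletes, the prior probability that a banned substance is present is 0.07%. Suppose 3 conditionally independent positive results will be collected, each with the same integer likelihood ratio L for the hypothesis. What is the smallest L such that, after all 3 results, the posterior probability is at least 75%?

17

Prior odds = 0.0007/0.9993 = 7/9993.
Target odds = 0.75/0.25 = 3.
Need L³ ≥ 3 ÷ (7/9993) = 29979/7.
16³ = 4096 < 29979/7 ≤ 4913 = 17³, so L = 17.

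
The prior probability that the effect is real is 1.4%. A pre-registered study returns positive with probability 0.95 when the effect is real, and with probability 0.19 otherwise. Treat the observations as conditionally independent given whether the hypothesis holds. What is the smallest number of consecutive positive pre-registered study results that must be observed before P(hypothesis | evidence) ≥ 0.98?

6

Prior odds = 0.014/0.986 = 7/493.
Likelihood ratio of a positive result = 0.95/0.19 = 5.
Target posterior odds = 0.98/0.02 = 49.
Require 5ⁿ ≥ 49 ÷ (7/493) = 3451.
5⁵ = 3125 falls short of 3451 but 5⁶ = 15625 reaches it, so n = 6.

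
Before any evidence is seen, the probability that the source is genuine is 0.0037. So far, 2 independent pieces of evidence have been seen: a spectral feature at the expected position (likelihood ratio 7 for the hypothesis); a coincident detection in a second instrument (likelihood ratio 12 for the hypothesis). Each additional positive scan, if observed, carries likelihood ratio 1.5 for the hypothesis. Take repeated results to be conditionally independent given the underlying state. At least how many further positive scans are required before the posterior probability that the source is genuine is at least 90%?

9

Prior odds = 0.0037/0.9963 = 37/9963.
Combined Bayes factor of the evidence already in hand = 7 × 12 = 84.
Odds after that evidence = (37/9963) × 84 = 1036/3321.
Target odds = 0.9/0.1 = 9.
Need 1.5ⁿ ≥ 9 ÷ (1036/3321) = 29889/1036.
1.5⁸ = 25.62890625 falls short of 29889/1036 but 1.5⁹ = 19683/512 reaches it, so n = 9.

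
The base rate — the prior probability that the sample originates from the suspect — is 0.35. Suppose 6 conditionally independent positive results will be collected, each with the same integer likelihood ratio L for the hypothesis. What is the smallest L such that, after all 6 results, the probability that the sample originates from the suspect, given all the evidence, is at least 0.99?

Prior odds = 0.35/0.65 = 7/13.
Target odds = 0.99/0.01 = 99.
Need L⁶ ≥ 99 ÷ (7/13) = 1287/7.
2⁶ = 64 < 1287/7 ≤ 729 = 3⁶, so L = 3.

3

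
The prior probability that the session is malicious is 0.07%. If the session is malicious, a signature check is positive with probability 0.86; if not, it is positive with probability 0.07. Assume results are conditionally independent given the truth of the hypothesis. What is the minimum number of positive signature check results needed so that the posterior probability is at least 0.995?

6

Prior odds = 0.0007/0.9993 = 7/9993.
Likelihood ratio of a positive = 0.86/0.07 = 86/7.
Target posterior odds = 0.995/0.005 = 199.
Need (7/9993) × (86/7)ⁿ ≥ 199, i.e. (86/7)ⁿ ≥ 1988607/7.
(86/7)⁵ ≈279899 falls short of 1988607/7 but (86/7)⁶ ≈3.43876e+06 reaches it, so n = 6.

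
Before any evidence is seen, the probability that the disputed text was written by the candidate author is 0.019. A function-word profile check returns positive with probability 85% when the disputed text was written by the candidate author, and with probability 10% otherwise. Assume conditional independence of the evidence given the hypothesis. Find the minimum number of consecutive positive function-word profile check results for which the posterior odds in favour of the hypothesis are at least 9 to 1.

3

Prior odds: 0.019 ÷ 0.981 = 19/981.
Likelihood ratio of a positive result = 0.85/0.1 = 8.5.
Target odds = 9.
Need (19/981) × 8.5ⁿ ≥ 9, i.e. 8.5ⁿ ≥ 8829/19.
8.5² = 72.25 falls short of 8829/19 but 8.5³ = 614.125 reaches it, so n = 3.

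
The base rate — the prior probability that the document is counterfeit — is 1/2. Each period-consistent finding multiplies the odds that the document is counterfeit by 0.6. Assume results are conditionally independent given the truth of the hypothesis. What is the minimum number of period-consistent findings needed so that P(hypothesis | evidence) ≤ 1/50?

Prior odds: 0.5 ÷ 0.5 = 1.
Likelihood ratio per period-consistent finding = 0.6.
Target posterior odds = 0.02/0.98 = 1/49.
Require 0.6ⁿ ≤ 1/49 ÷ 1 = 1/49.
0.6⁷ = 2187/78125 is still above 1/49 but 0.6⁸ = 6561/390625 is at or below it, so n = 8.

8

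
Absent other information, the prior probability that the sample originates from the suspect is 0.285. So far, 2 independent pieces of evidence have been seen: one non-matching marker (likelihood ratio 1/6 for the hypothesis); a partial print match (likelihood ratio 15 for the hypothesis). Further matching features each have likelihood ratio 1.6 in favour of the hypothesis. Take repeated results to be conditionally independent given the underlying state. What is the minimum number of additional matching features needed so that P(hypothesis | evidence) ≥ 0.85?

Prior odds = 0.285/0.715 = 57/143.
Combined Bayes factor of the evidence already in hand = (1/6) × 15 = 2.5.
Odds after that evidence = (57/143) × 2.5 = 285/286.
Target odds = 0.85/0.15 = 17/3.
Need 1.6ⁿ ≥ 17/3 ÷ (285/286) = 4862/855.
1.6³ = 4.096 falls short of 4862/855 but 1.6⁴ = 6.5536 reaches it, so n = 4.

4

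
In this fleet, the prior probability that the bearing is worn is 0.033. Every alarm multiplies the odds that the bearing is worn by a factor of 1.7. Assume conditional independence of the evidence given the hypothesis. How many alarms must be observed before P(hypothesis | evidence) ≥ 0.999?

Prior odds = 0.033/0.967 = 33/967.
Likelihood ratio per alarm = 1.7.
Target posterior odds = 0.999/0.001 = 999.
Need (33/967) × 1.7ⁿ ≥ 999, i.e. 1.7ⁿ ≥ 322011/11.
1.7¹⁹ ≈23907.2 falls short of 322011/11 but 1.7²⁰ ≈40642.3 reaches it, so n = 20.

20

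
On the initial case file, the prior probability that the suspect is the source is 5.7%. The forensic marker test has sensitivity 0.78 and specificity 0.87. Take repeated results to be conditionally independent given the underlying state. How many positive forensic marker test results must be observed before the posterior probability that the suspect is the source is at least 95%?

4

Prior odds: 0.057 ÷ 0.943 = 57/943.
False-positive rate = 1 − 0.87 = 0.13; likelihood ratio of a positive = 0.78/0.13 = 6.
Target odds: 0.95 ÷ 0.05 = 19.
Need (57/943) × 6ⁿ ≥ 19, i.e. 6ⁿ ≥ 943/3.
6³ = 216 falls short of 943/3 but 6⁴ = 1296 reaches it, so n = 4.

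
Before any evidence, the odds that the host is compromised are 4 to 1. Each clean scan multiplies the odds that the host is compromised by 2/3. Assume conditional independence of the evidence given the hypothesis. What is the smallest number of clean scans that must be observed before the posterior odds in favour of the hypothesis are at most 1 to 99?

Prior odds = 4.
Likelihood ratio per clean scan = 2/3.
Target odds = 1/99.
Need 4 × (2/3)ⁿ ≤ 1/99, i.e. (2/3)ⁿ ≤ 1/396.
(2/3)¹⁴ = 16384/4782969 is still above 1/396 but (2/3)¹⁵ = 32768/14348907 is at or below it, so n = 15.

15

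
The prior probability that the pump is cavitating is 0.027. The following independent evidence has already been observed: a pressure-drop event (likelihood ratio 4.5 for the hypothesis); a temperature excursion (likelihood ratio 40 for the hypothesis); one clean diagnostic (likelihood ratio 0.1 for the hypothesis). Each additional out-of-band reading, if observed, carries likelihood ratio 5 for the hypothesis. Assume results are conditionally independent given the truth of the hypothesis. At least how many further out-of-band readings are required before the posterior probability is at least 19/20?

Prior odds = 0.027/0.973 = 27/973.
Combined Bayes factor of the evidence already in hand = 4.5 × 40 × 0.1 = 18.
Odds after that evidence = (27/973) × 18 = 486/973.
Target odds = 0.95/0.05 = 19.
Need 5ⁿ ≥ 19 ÷ (486/973) = 18487/486.
5² = 25 falls short of 18487/486 but 5³ = 125 reaches it, so n = 3.

3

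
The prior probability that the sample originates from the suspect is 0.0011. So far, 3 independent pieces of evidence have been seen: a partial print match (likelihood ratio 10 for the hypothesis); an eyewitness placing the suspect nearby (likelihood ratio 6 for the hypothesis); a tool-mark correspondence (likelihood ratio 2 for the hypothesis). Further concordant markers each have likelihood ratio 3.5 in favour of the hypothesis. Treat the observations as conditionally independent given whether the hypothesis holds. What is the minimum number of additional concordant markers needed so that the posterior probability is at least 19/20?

4

Prior odds = 0.0011/0.9989 = 11/9989.
Combined Bayes factor of the evidence already in hand = 10 × 6 × 2 = 120.
Odds after that evidence = (11/9989) × 120 = 1320/9989.
Target odds = 0.95/0.05 = 19.
Need 3.5ⁿ ≥ 19 ÷ (1320/9989) = 189791/1320.
3.5³ = 42.875 falls short of 189791/1320 but 3.5⁴ = 150.0625 reaches it, so n = 4.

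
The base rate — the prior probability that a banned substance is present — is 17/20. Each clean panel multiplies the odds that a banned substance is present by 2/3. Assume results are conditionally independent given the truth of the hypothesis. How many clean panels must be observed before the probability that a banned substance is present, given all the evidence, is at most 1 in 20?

Prior odds = 0.85/0.15 = 17/3.
Likelihood ratio per clean panel = 2/3.
Target odds: 0.05 ÷ 0.95 = 1/19.
Require (2/3)ⁿ ≤ 1/19 ÷ (17/3) = 3/323.
(2/3)¹¹ = 2048/177147 is still above 3/323 but (2/3)¹² = 4096/531441 is at or below it, so n = 12.

12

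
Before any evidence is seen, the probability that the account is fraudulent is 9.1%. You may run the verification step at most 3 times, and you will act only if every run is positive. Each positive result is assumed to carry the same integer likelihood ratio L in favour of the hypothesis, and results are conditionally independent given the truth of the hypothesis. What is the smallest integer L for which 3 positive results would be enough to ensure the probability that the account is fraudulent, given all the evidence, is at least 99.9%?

Prior odds = 0.091/0.909 = 91/909.
Target odds = 0.999/0.001 = 999.
Need L³ ≥ 999 ÷ (91/909) = 908091/91.
21³ = 9261 < 908091/91 ≤ 10648 = 22³, so L = 22.

22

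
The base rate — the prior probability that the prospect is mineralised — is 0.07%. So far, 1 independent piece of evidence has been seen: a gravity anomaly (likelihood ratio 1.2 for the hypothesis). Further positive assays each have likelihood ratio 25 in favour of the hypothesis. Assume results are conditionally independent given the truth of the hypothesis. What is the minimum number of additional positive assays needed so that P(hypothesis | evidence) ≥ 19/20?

4

Prior odds = 0.0007/0.9993 = 7/9993.
Bayes factor of the evidence already in hand = 1.2.
Odds after that evidence = (7/9993) × 1.2 = 14/16655.
Target odds = 0.95/0.05 = 19.
Need 25ⁿ ≥ 19 ÷ (14/16655) = 316445/14.
25³ = 15625 falls short of 316445/14 but 25⁴ = 390625 reaches it, so n = 4.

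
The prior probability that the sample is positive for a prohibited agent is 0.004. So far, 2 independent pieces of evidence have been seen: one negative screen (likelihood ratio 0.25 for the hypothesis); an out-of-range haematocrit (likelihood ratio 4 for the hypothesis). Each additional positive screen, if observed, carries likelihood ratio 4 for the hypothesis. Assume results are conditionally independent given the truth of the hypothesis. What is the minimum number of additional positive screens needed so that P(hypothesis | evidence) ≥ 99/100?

8

Prior odds = 0.004/0.996 = 1/249.
Combined Bayes factor of the evidence already in hand = 0.25 × 4 = 1.
Odds after that evidence = (1/249) × 1 = 1/249.
Target odds = 0.99/0.01 = 99.
Need 4ⁿ ≥ 99 ÷ (1/249) = 24651.
4⁷ = 16384 falls short of 24651 but 4⁸ = 65536 reaches it, so n = 8.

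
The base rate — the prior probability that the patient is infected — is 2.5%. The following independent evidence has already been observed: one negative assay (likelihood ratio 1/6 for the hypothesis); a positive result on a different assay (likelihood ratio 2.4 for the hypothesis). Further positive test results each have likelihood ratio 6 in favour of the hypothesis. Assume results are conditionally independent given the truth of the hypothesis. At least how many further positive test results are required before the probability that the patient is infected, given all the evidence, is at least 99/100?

Prior odds = 0.025/0.975 = 1/39.
Combined Bayes factor of the evidence already in hand = (1/6) × 2.4 = 0.4.
Odds after that evidence = (1/39) × 0.4 = 2/195.
Target odds = 0.99/0.01 = 99.
Need 6ⁿ ≥ 99 ÷ (2/195) = 9652.5.
6⁵ = 7776 falls short of 9652.5 but 6⁶ = 46656 reaches it, so n = 6.

6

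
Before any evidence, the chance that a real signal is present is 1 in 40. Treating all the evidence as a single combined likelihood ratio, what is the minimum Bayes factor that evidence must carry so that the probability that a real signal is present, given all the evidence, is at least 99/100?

Prior odds = 0.025/0.975 = 1/39.
Target odds = 0.99/0.01 = 99.
Required Bayes factor = 99 ÷ (1/39) = 3861.

3861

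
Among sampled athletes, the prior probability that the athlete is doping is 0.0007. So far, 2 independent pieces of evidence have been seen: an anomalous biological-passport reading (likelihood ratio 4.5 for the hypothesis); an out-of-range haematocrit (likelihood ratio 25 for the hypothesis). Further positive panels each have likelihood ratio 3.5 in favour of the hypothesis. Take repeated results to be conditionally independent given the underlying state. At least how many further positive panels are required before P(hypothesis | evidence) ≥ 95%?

Prior odds = 0.0007/0.9993 = 7/9993.
Combined Bayes factor of the evidence already in hand = 4.5 × 25 = 112.5.
Odds after that evidence = (7/9993) × 112.5 = 525/6662.
Target odds = 0.95/0.05 = 19.
Need 3.5ⁿ ≥ 19 ÷ (525/6662) = 126578/525.
3.5⁴ = 150.0625 falls short of 126578/525 but 3.5⁵ = 525.21875 reaches it, so n = 5.

5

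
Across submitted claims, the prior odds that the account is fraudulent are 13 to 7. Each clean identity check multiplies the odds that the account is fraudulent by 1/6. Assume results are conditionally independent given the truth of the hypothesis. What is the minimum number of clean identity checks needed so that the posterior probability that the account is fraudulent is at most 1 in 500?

4

Prior odds = 13/7.
Likelihood ratio per clean identity check = 1/6.
Target odds: 0.002 ÷ 0.998 = 1/499.
Require (1/6)ⁿ ≤ 1/499 ÷ (13/7) = 7/6487.
(1/6)³ = 1/216 is still above 7/6487 but (1/6)⁴ = 1/1296 is at or below it, so n = 4.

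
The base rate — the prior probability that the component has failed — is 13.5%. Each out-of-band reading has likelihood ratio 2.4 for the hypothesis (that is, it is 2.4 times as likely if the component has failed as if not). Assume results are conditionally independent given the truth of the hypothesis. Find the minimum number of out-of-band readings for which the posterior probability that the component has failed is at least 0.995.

9

Prior odds = 0.135/0.865 = 27/173.
Likelihood ratio per out-of-band reading = 2.4.
Target posterior odds = 0.995/0.005 = 199.
Require 2.4ⁿ ≥ 199 ÷ (27/173) = 34427/27.
2.4⁸ = 429981696/390625 falls short of 34427/27 but 2.4⁹ ≈2641.81 reaches it, so n = 9.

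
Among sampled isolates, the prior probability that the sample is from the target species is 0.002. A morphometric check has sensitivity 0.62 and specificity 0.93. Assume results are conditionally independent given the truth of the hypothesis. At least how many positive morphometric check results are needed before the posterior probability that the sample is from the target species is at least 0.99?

Prior odds: 0.002 ÷ 0.998 = 1/499.
False-positive rate = 1 − 0.93 = 0.07; likelihood ratio of a positive = 0.62/0.07 = 62/7.
Target posterior odds = 0.99/0.01 = 99.
Need (1/499) × (62/7)ⁿ ≥ 99, i.e. (62/7)ⁿ ≥ 49401.
(62/7)⁴ = 14776336/2401 falls short of 49401 but (62/7)⁵ = 916132832/16807 reaches it, so n = 5.

5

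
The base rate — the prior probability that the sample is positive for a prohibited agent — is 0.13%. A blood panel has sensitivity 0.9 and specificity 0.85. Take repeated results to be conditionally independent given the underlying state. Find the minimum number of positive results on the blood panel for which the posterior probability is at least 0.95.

Prior odds = 0.0013/0.9987 = 13/9987.
False-positive rate = 1 − 0.85 = 0.15; likelihood ratio of a positive = 0.9/0.15 = 6.
Target posterior odds = 0.95/0.05 = 19.
Need (13/9987) × 6ⁿ ≥ 19, i.e. 6ⁿ ≥ 189753/13.
6⁵ = 7776 falls short of 189753/13 but 6⁶ = 46656 reaches it, so n = 6.

6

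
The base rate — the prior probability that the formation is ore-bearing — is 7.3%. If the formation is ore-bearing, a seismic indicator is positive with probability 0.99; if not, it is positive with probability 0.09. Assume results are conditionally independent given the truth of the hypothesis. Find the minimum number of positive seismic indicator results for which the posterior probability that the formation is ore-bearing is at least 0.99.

3

Prior odds: 0.073 ÷ 0.927 = 73/927.
Likelihood ratio of a positive = 0.99/0.09 = 11.
Target odds: 0.99 ÷ 0.01 = 99.
Need (73/927) × 11ⁿ ≥ 99, i.e. 11ⁿ ≥ 91773/73.
11² = 121 falls short of 91773/73 but 11³ = 1331 reaches it, so n = 3.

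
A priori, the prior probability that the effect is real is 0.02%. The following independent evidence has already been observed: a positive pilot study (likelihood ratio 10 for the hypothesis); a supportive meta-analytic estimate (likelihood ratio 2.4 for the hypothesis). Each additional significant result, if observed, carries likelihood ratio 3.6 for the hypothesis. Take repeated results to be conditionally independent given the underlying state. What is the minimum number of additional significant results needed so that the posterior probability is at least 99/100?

8

Prior odds = 0.0002/0.9998 = 1/4999.
Combined Bayes factor of the evidence already in hand = 10 × 2.4 = 24.
Odds after that evidence = (1/4999) × 24 = 24/4999.
Target odds = 0.99/0.01 = 99.
Need 3.6ⁿ ≥ 99 ÷ (24/4999) = 20620.875.
3.6⁷ = 612220032/78125 falls short of 20620.875 but 3.6⁸ ≈28211.1 reaches it, so n = 8.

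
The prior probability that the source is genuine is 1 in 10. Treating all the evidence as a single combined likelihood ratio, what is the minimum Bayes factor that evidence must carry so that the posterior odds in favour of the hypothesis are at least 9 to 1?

Prior odds = 0.1/0.9 = 1/9.
Target odds = 9.
Required Bayes factor = 9 ÷ (1/9) = 81.

81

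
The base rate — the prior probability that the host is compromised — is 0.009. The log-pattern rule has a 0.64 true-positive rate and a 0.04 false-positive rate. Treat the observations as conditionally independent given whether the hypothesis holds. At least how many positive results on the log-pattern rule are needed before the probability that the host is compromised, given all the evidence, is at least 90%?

Prior odds: 0.009 ÷ 0.991 = 9/991.
Likelihood ratio of a positive result = 0.64/0.04 = 16.
Target posterior odds = 0.9/0.1 = 9.
Need (9/991) × 16ⁿ ≥ 9, i.e. 16ⁿ ≥ 991.
16² = 256 falls short of 991 but 16³ = 4096 reaches it, so n = 3.

3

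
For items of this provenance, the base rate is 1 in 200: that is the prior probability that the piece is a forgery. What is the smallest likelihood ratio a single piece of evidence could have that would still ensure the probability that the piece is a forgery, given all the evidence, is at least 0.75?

597

Prior odds = 0.005/0.995 = 1/199.
Target odds = 0.75/0.25 = 3.
Required Bayes factor = 3 ÷ (1/199) = 597.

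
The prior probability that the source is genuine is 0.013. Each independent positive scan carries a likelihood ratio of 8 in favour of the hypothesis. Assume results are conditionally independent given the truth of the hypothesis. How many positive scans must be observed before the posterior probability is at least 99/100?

Prior odds = 0.013/0.987 = 13/987.
Likelihood ratio per positive scan = 8.
Target odds: 0.99 ÷ 0.01 = 99.
Require 8ⁿ ≥ 99 ÷ (13/987) = 97713/13.
8⁴ = 4096 falls short of 97713/13 but 8⁵ = 32768 reaches it, so n = 5.

5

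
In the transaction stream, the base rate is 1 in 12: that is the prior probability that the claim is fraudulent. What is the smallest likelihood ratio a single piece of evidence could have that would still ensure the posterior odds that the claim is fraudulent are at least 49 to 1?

539

Prior odds = (1/12)/(11/12) = 1/11.
Target odds = 49.
Required Bayes factor = 49 ÷ (1/11) = 539.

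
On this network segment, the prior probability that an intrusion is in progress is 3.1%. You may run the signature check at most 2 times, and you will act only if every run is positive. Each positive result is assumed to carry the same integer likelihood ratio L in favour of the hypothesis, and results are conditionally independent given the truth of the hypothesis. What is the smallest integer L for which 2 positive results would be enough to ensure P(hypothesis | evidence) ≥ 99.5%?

Prior odds = 0.031/0.969 = 31/969.
Target odds = 0.995/0.005 = 199.
Need L² ≥ 199 ÷ (31/969) = 192831/31.
78² = 6084 < 192831/31 ≤ 6241 = 79², so L = 79.

79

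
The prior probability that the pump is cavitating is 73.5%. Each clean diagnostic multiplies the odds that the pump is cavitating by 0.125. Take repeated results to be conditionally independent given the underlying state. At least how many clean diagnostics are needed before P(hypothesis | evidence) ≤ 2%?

3

Prior odds: 0.735 ÷ 0.265 = 147/53.
Likelihood ratio per clean diagnostic = 0.125.
Target odds: 0.02 ÷ 0.98 = 1/49.
Need (147/53) × 0.125ⁿ ≤ 1/49, i.e. 0.125ⁿ ≤ 53/7203.
0.125² = 0.015625 is still above 53/7203 but 0.125³ = 0.001953125 is at or below it, so n = 3.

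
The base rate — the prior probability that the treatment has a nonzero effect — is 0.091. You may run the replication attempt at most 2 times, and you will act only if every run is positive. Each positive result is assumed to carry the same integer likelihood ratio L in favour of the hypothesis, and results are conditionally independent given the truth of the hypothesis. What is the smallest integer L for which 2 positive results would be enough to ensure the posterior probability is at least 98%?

Prior odds = 0.091/0.909 = 91/909.
Target odds = 0.98/0.02 = 49.
Need L² ≥ 49 ÷ (91/909) = 6363/13.
22² = 484 < 6363/13 ≤ 529 = 23², so L = 23.

23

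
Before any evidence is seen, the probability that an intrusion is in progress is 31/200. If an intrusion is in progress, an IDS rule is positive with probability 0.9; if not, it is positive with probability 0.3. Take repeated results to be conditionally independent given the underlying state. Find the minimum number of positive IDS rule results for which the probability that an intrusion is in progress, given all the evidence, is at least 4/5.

3

Prior odds = 0.155/0.845 = 31/169.
Likelihood ratio of a positive = 0.9/0.3 = 3.
Target odds: 0.8 ÷ 0.2 = 4.
Need (31/169) × 3ⁿ ≥ 4, i.e. 3ⁿ ≥ 676/31.
3² = 9 falls short of 676/31 but 3³ = 27 reaches it, so n = 3.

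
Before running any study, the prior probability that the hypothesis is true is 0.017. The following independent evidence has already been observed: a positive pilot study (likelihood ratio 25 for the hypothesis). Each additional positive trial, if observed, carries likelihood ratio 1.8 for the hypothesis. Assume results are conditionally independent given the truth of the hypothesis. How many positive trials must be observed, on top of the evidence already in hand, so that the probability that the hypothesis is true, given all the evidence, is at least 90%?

Prior odds = 0.017/0.983 = 17/983.
Bayes factor of the evidence already in hand = 25.
Odds after that evidence = (17/983) × 25 = 425/983.
Target odds = 0.9/0.1 = 9.
Need 1.8ⁿ ≥ 9 ÷ (425/983) = 8847/425.
1.8⁵ = 18.89568 falls short of 8847/425 but 1.8⁶ = 531441/15625 reaches it, so n = 6.

6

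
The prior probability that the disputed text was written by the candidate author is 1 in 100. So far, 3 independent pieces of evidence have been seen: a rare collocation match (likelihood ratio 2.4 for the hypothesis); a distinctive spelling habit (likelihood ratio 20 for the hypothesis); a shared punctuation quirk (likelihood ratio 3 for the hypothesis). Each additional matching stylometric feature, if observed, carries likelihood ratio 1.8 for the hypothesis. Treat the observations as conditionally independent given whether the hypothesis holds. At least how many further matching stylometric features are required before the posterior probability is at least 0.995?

9

Prior odds = 0.01/0.99 = 1/99.
Combined Bayes factor of the evidence already in hand = 2.4 × 20 × 3 = 144.
Odds after that evidence = (1/99) × 144 = 16/11.
Target odds = 0.995/0.005 = 199.
Need 1.8ⁿ ≥ 199 ÷ (16/11) = 136.8125.
1.8⁸ = 43046721/390625 falls short of 136.8125 but 1.8⁹ = 387420489/1953125 reaches it, so n = 9.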